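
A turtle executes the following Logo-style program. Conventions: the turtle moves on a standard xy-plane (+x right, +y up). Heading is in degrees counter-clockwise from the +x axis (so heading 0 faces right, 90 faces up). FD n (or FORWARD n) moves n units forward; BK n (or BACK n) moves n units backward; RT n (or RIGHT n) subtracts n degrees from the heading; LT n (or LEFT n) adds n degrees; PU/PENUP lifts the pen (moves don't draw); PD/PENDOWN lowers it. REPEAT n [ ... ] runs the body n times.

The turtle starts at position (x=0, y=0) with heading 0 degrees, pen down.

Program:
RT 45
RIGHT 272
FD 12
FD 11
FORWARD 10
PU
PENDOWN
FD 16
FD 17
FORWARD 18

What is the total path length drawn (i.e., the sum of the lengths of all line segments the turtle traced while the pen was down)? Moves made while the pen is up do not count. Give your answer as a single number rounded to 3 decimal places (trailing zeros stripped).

Executing turtle program step by step:
Start: pos=(0,0), heading=0, pen down
RT 45: heading 0 -> 315
RT 272: heading 315 -> 43
FD 12: (0,0) -> (8.776,8.184) [heading=43, draw]
FD 11: (8.776,8.184) -> (16.821,15.686) [heading=43, draw]
FD 10: (16.821,15.686) -> (24.135,22.506) [heading=43, draw]
PU: pen up
PD: pen down
FD 16: (24.135,22.506) -> (35.836,33.418) [heading=43, draw]
FD 17: (35.836,33.418) -> (48.269,45.012) [heading=43, draw]
FD 18: (48.269,45.012) -> (61.434,57.288) [heading=43, draw]
Final: pos=(61.434,57.288), heading=43, 6 segment(s) drawn

Segment lengths:
  seg 1: (0,0) -> (8.776,8.184), length = 12
  seg 2: (8.776,8.184) -> (16.821,15.686), length = 11
  seg 3: (16.821,15.686) -> (24.135,22.506), length = 10
  seg 4: (24.135,22.506) -> (35.836,33.418), length = 16
  seg 5: (35.836,33.418) -> (48.269,45.012), length = 17
  seg 6: (48.269,45.012) -> (61.434,57.288), length = 18
Total = 84

Answer: 84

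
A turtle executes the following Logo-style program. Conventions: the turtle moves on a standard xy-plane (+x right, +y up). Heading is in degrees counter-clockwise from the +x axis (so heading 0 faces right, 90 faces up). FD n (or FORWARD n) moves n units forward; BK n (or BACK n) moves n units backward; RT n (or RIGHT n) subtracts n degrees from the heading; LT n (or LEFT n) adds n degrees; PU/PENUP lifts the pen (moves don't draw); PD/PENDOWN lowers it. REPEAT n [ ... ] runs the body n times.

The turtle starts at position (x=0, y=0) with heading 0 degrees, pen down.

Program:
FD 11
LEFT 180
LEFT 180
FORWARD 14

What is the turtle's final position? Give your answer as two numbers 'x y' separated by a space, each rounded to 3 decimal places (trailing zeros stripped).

Answer: 25 0

Derivation:
Executing turtle program step by step:
Start: pos=(0,0), heading=0, pen down
FD 11: (0,0) -> (11,0) [heading=0, draw]
LT 180: heading 0 -> 180
LT 180: heading 180 -> 0
FD 14: (11,0) -> (25,0) [heading=0, draw]
Final: pos=(25,0), heading=0, 2 segment(s) drawn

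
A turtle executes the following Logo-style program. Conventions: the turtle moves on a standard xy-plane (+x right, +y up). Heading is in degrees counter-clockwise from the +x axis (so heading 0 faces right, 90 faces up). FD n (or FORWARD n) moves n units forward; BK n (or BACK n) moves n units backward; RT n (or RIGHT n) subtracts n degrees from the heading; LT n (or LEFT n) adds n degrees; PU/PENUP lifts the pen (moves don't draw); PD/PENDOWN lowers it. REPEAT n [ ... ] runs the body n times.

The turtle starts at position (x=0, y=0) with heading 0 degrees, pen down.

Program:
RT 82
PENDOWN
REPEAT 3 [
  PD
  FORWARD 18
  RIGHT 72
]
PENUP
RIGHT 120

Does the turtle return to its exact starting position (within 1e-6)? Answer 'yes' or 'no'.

Executing turtle program step by step:
Start: pos=(0,0), heading=0, pen down
RT 82: heading 0 -> 278
PD: pen down
REPEAT 3 [
  -- iteration 1/3 --
  PD: pen down
  FD 18: (0,0) -> (2.505,-17.825) [heading=278, draw]
  RT 72: heading 278 -> 206
  -- iteration 2/3 --
  PD: pen down
  FD 18: (2.505,-17.825) -> (-13.673,-25.716) [heading=206, draw]
  RT 72: heading 206 -> 134
  -- iteration 3/3 --
  PD: pen down
  FD 18: (-13.673,-25.716) -> (-26.177,-12.767) [heading=134, draw]
  RT 72: heading 134 -> 62
]
PU: pen up
RT 120: heading 62 -> 302
Final: pos=(-26.177,-12.767), heading=302, 3 segment(s) drawn

Start position: (0, 0)
Final position: (-26.177, -12.767)
Distance = 29.125; >= 1e-6 -> NOT closed

Answer: no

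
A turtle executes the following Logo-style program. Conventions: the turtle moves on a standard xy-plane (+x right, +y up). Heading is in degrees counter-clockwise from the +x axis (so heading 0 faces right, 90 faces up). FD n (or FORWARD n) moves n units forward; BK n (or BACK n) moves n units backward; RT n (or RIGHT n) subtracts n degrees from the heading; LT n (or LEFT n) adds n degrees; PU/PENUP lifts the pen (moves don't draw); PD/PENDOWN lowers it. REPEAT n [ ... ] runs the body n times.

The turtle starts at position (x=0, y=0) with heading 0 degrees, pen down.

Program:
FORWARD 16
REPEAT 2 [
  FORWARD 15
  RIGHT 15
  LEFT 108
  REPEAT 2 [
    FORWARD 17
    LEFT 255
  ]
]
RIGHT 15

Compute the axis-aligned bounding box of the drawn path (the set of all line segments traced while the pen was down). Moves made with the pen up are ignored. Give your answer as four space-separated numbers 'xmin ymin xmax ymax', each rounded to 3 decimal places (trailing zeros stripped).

Answer: 0 -20.049 55.459 16.977

Derivation:
Executing turtle program step by step:
Start: pos=(0,0), heading=0, pen down
FD 16: (0,0) -> (16,0) [heading=0, draw]
REPEAT 2 [
  -- iteration 1/2 --
  FD 15: (16,0) -> (31,0) [heading=0, draw]
  RT 15: heading 0 -> 345
  LT 108: heading 345 -> 93
  REPEAT 2 [
    -- iteration 1/2 --
    FD 17: (31,0) -> (30.11,16.977) [heading=93, draw]
    LT 255: heading 93 -> 348
    -- iteration 2/2 --
    FD 17: (30.11,16.977) -> (46.739,13.442) [heading=348, draw]
    LT 255: heading 348 -> 243
  ]
  -- iteration 2/2 --
  FD 15: (46.739,13.442) -> (39.929,0.077) [heading=243, draw]
  RT 15: heading 243 -> 228
  LT 108: heading 228 -> 336
  REPEAT 2 [
    -- iteration 1/2 --
    FD 17: (39.929,0.077) -> (55.459,-6.837) [heading=336, draw]
    LT 255: heading 336 -> 231
    -- iteration 2/2 --
    FD 17: (55.459,-6.837) -> (44.761,-20.049) [heading=231, draw]
    LT 255: heading 231 -> 126
  ]
]
RT 15: heading 126 -> 111
Final: pos=(44.761,-20.049), heading=111, 7 segment(s) drawn

Segment endpoints: x in {0, 16, 30.11, 31, 39.929, 44.761, 46.739, 55.459}, y in {-20.049, -6.837, 0, 0.077, 13.442, 16.977}
xmin=0, ymin=-20.049, xmax=55.459, ymax=16.977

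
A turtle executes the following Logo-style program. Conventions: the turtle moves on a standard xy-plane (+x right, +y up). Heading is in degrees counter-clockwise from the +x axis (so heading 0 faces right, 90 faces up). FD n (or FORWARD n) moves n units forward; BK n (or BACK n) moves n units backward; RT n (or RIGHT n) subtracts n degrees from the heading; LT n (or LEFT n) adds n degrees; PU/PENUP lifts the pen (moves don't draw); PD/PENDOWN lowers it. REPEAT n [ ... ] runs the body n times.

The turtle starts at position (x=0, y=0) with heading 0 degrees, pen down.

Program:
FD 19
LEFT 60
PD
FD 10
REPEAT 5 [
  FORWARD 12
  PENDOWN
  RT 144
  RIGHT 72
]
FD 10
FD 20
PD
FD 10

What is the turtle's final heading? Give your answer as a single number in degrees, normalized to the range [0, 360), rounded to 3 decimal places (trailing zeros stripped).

Answer: 60

Derivation:
Executing turtle program step by step:
Start: pos=(0,0), heading=0, pen down
FD 19: (0,0) -> (19,0) [heading=0, draw]
LT 60: heading 0 -> 60
PD: pen down
FD 10: (19,0) -> (24,8.66) [heading=60, draw]
REPEAT 5 [
  -- iteration 1/5 --
  FD 12: (24,8.66) -> (30,19.053) [heading=60, draw]
  PD: pen down
  RT 144: heading 60 -> 276
  RT 72: heading 276 -> 204
  -- iteration 2/5 --
  FD 12: (30,19.053) -> (19.037,14.172) [heading=204, draw]
  PD: pen down
  RT 144: heading 204 -> 60
  RT 72: heading 60 -> 348
  -- iteration 3/5 --
  FD 12: (19.037,14.172) -> (30.775,11.677) [heading=348, draw]
  PD: pen down
  RT 144: heading 348 -> 204
  RT 72: heading 204 -> 132
  -- iteration 4/5 --
  FD 12: (30.775,11.677) -> (22.746,20.595) [heading=132, draw]
  PD: pen down
  RT 144: heading 132 -> 348
  RT 72: heading 348 -> 276
  -- iteration 5/5 --
  FD 12: (22.746,20.595) -> (24,8.66) [heading=276, draw]
  PD: pen down
  RT 144: heading 276 -> 132
  RT 72: heading 132 -> 60
]
FD 10: (24,8.66) -> (29,17.321) [heading=60, draw]
FD 20: (29,17.321) -> (39,34.641) [heading=60, draw]
PD: pen down
FD 10: (39,34.641) -> (44,43.301) [heading=60, draw]
Final: pos=(44,43.301), heading=60, 10 segment(s) drawn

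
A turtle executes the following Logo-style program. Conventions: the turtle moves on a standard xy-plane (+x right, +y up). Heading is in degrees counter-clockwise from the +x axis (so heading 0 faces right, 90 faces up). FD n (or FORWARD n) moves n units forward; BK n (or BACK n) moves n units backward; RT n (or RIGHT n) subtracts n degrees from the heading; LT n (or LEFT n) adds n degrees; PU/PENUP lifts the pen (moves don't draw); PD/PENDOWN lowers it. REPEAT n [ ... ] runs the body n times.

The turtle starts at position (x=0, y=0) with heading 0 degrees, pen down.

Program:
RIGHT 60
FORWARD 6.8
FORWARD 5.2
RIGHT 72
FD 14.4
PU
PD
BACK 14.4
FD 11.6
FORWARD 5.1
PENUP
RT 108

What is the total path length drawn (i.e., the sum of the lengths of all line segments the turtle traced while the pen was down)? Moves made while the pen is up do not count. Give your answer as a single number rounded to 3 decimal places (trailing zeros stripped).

Executing turtle program step by step:
Start: pos=(0,0), heading=0, pen down
RT 60: heading 0 -> 300
FD 6.8: (0,0) -> (3.4,-5.889) [heading=300, draw]
FD 5.2: (3.4,-5.889) -> (6,-10.392) [heading=300, draw]
RT 72: heading 300 -> 228
FD 14.4: (6,-10.392) -> (-3.635,-21.094) [heading=228, draw]
PU: pen up
PD: pen down
BK 14.4: (-3.635,-21.094) -> (6,-10.392) [heading=228, draw]
FD 11.6: (6,-10.392) -> (-1.762,-19.013) [heading=228, draw]
FD 5.1: (-1.762,-19.013) -> (-5.174,-22.803) [heading=228, draw]
PU: pen up
RT 108: heading 228 -> 120
Final: pos=(-5.174,-22.803), heading=120, 6 segment(s) drawn

Segment lengths:
  seg 1: (0,0) -> (3.4,-5.889), length = 6.8
  seg 2: (3.4,-5.889) -> (6,-10.392), length = 5.2
  seg 3: (6,-10.392) -> (-3.635,-21.094), length = 14.4
  seg 4: (-3.635,-21.094) -> (6,-10.392), length = 14.4
  seg 5: (6,-10.392) -> (-1.762,-19.013), length = 11.6
  seg 6: (-1.762,-19.013) -> (-5.174,-22.803), length = 5.1
Total = 57.5

Answer: 57.5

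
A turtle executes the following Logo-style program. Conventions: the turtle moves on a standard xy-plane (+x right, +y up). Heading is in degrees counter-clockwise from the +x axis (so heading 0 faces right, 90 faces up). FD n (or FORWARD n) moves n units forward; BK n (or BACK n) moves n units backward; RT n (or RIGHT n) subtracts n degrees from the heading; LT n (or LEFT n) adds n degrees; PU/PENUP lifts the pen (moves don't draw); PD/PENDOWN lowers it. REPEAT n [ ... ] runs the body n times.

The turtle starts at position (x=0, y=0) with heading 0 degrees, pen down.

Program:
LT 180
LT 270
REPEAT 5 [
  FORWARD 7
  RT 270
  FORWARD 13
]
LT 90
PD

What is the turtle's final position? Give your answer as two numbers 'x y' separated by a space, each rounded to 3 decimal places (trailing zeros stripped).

Executing turtle program step by step:
Start: pos=(0,0), heading=0, pen down
LT 180: heading 0 -> 180
LT 270: heading 180 -> 90
REPEAT 5 [
  -- iteration 1/5 --
  FD 7: (0,0) -> (0,7) [heading=90, draw]
  RT 270: heading 90 -> 180
  FD 13: (0,7) -> (-13,7) [heading=180, draw]
  -- iteration 2/5 --
  FD 7: (-13,7) -> (-20,7) [heading=180, draw]
  RT 270: heading 180 -> 270
  FD 13: (-20,7) -> (-20,-6) [heading=270, draw]
  -- iteration 3/5 --
  FD 7: (-20,-6) -> (-20,-13) [heading=270, draw]
  RT 270: heading 270 -> 0
  FD 13: (-20,-13) -> (-7,-13) [heading=0, draw]
  -- iteration 4/5 --
  FD 7: (-7,-13) -> (0,-13) [heading=0, draw]
  RT 270: heading 0 -> 90
  FD 13: (0,-13) -> (0,0) [heading=90, draw]
  -- iteration 5/5 --
  FD 7: (0,0) -> (0,7) [heading=90, draw]
  RT 270: heading 90 -> 180
  FD 13: (0,7) -> (-13,7) [heading=180, draw]
]
LT 90: heading 180 -> 270
PD: pen down
Final: pos=(-13,7), heading=270, 10 segment(s) drawn

Answer: -13 7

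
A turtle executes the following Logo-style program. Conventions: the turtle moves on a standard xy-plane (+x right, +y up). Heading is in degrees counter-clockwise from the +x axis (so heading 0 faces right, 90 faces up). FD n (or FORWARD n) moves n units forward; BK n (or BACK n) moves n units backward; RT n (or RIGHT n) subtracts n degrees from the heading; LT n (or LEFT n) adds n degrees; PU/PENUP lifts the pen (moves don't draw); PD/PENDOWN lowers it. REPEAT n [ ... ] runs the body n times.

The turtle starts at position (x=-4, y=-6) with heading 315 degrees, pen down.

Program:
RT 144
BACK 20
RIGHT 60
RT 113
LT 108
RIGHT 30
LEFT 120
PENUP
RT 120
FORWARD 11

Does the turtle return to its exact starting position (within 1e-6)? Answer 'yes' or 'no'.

Answer: no

Derivation:
Executing turtle program step by step:
Start: pos=(-4,-6), heading=315, pen down
RT 144: heading 315 -> 171
BK 20: (-4,-6) -> (15.754,-9.129) [heading=171, draw]
RT 60: heading 171 -> 111
RT 113: heading 111 -> 358
LT 108: heading 358 -> 106
RT 30: heading 106 -> 76
LT 120: heading 76 -> 196
PU: pen up
RT 120: heading 196 -> 76
FD 11: (15.754,-9.129) -> (18.415,1.545) [heading=76, move]
Final: pos=(18.415,1.545), heading=76, 1 segment(s) drawn

Start position: (-4, -6)
Final position: (18.415, 1.545)
Distance = 23.651; >= 1e-6 -> NOT closed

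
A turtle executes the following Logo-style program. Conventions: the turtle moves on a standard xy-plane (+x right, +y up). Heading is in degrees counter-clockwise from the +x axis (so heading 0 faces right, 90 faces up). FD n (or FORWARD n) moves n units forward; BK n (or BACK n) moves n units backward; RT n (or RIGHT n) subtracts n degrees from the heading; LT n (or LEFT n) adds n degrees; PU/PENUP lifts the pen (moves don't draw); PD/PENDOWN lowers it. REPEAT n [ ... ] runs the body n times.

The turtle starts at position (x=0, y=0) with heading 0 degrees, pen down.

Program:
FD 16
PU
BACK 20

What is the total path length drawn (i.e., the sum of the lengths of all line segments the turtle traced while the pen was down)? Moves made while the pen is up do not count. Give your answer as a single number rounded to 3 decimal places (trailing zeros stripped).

Executing turtle program step by step:
Start: pos=(0,0), heading=0, pen down
FD 16: (0,0) -> (16,0) [heading=0, draw]
PU: pen up
BK 20: (16,0) -> (-4,0) [heading=0, move]
Final: pos=(-4,0), heading=0, 1 segment(s) drawn

Segment lengths:
  seg 1: (0,0) -> (16,0), length = 16
Total = 16

Answer: 16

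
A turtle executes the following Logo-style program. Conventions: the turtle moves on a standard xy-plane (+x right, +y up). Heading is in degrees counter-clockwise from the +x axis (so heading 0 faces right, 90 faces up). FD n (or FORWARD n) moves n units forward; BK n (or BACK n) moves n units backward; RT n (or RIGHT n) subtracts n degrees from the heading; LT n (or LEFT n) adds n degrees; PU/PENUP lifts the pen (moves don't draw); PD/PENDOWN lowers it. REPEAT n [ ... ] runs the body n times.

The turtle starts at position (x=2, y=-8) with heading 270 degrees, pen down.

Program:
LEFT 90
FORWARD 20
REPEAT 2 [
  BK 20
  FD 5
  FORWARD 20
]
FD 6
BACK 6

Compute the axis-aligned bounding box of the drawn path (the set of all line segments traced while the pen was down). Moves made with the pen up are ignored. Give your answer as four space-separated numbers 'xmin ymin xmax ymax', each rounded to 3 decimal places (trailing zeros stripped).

Executing turtle program step by step:
Start: pos=(2,-8), heading=270, pen down
LT 90: heading 270 -> 0
FD 20: (2,-8) -> (22,-8) [heading=0, draw]
REPEAT 2 [
  -- iteration 1/2 --
  BK 20: (22,-8) -> (2,-8) [heading=0, draw]
  FD 5: (2,-8) -> (7,-8) [heading=0, draw]
  FD 20: (7,-8) -> (27,-8) [heading=0, draw]
  -- iteration 2/2 --
  BK 20: (27,-8) -> (7,-8) [heading=0, draw]
  FD 5: (7,-8) -> (12,-8) [heading=0, draw]
  FD 20: (12,-8) -> (32,-8) [heading=0, draw]
]
FD 6: (32,-8) -> (38,-8) [heading=0, draw]
BK 6: (38,-8) -> (32,-8) [heading=0, draw]
Final: pos=(32,-8), heading=0, 9 segment(s) drawn

Segment endpoints: x in {2, 7, 12, 22, 27, 32, 38}, y in {-8, -8, -8, -8, -8, -8, -8}
xmin=2, ymin=-8, xmax=38, ymax=-8

Answer: 2 -8 38 -8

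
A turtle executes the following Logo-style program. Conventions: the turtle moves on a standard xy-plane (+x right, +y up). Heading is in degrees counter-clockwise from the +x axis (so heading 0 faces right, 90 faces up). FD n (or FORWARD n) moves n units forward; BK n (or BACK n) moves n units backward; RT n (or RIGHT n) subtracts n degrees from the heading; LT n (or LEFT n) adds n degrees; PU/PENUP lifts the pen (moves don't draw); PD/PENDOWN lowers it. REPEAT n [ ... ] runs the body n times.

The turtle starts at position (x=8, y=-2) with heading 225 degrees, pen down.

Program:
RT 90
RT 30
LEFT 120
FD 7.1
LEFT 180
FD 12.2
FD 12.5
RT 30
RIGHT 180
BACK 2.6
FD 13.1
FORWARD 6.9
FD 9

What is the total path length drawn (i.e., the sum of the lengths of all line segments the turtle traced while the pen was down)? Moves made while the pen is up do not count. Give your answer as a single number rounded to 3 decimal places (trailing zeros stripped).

Executing turtle program step by step:
Start: pos=(8,-2), heading=225, pen down
RT 90: heading 225 -> 135
RT 30: heading 135 -> 105
LT 120: heading 105 -> 225
FD 7.1: (8,-2) -> (2.98,-7.02) [heading=225, draw]
LT 180: heading 225 -> 45
FD 12.2: (2.98,-7.02) -> (11.606,1.606) [heading=45, draw]
FD 12.5: (11.606,1.606) -> (20.445,10.445) [heading=45, draw]
RT 30: heading 45 -> 15
RT 180: heading 15 -> 195
BK 2.6: (20.445,10.445) -> (22.956,11.118) [heading=195, draw]
FD 13.1: (22.956,11.118) -> (10.303,7.727) [heading=195, draw]
FD 6.9: (10.303,7.727) -> (3.638,5.942) [heading=195, draw]
FD 9: (3.638,5.942) -> (-5.055,3.612) [heading=195, draw]
Final: pos=(-5.055,3.612), heading=195, 7 segment(s) drawn

Segment lengths:
  seg 1: (8,-2) -> (2.98,-7.02), length = 7.1
  seg 2: (2.98,-7.02) -> (11.606,1.606), length = 12.2
  seg 3: (11.606,1.606) -> (20.445,10.445), length = 12.5
  seg 4: (20.445,10.445) -> (22.956,11.118), length = 2.6
  seg 5: (22.956,11.118) -> (10.303,7.727), length = 13.1
  seg 6: (10.303,7.727) -> (3.638,5.942), length = 6.9
  seg 7: (3.638,5.942) -> (-5.055,3.612), length = 9
Total = 63.4

Answer: 63.4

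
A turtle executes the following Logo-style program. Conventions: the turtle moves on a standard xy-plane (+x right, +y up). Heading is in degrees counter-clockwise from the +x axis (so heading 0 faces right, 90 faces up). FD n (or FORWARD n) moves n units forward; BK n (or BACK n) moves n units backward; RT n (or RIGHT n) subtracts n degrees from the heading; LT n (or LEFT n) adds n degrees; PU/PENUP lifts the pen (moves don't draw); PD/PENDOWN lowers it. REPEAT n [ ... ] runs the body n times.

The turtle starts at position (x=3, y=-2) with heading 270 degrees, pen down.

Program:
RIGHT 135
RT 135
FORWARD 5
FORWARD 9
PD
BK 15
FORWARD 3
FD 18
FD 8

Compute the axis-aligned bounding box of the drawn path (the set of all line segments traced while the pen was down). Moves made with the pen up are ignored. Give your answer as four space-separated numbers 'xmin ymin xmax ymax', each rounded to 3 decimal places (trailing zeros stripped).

Answer: 2 -2 31 -2

Derivation:
Executing turtle program step by step:
Start: pos=(3,-2), heading=270, pen down
RT 135: heading 270 -> 135
RT 135: heading 135 -> 0
FD 5: (3,-2) -> (8,-2) [heading=0, draw]
FD 9: (8,-2) -> (17,-2) [heading=0, draw]
PD: pen down
BK 15: (17,-2) -> (2,-2) [heading=0, draw]
FD 3: (2,-2) -> (5,-2) [heading=0, draw]
FD 18: (5,-2) -> (23,-2) [heading=0, draw]
FD 8: (23,-2) -> (31,-2) [heading=0, draw]
Final: pos=(31,-2), heading=0, 6 segment(s) drawn

Segment endpoints: x in {2, 3, 5, 8, 17, 23, 31}, y in {-2}
xmin=2, ymin=-2, xmax=31, ymax=-2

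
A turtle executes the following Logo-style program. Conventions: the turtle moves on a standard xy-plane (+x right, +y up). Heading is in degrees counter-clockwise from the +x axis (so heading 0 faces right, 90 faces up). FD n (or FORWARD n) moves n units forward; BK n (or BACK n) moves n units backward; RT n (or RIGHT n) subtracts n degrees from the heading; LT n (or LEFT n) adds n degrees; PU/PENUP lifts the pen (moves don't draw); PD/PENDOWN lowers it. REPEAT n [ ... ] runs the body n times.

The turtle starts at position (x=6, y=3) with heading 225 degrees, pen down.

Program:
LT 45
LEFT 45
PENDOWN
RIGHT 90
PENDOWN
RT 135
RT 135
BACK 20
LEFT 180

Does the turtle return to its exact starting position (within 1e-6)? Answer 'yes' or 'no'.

Executing turtle program step by step:
Start: pos=(6,3), heading=225, pen down
LT 45: heading 225 -> 270
LT 45: heading 270 -> 315
PD: pen down
RT 90: heading 315 -> 225
PD: pen down
RT 135: heading 225 -> 90
RT 135: heading 90 -> 315
BK 20: (6,3) -> (-8.142,17.142) [heading=315, draw]
LT 180: heading 315 -> 135
Final: pos=(-8.142,17.142), heading=135, 1 segment(s) drawn

Start position: (6, 3)
Final position: (-8.142, 17.142)
Distance = 20; >= 1e-6 -> NOT closed

Answer: no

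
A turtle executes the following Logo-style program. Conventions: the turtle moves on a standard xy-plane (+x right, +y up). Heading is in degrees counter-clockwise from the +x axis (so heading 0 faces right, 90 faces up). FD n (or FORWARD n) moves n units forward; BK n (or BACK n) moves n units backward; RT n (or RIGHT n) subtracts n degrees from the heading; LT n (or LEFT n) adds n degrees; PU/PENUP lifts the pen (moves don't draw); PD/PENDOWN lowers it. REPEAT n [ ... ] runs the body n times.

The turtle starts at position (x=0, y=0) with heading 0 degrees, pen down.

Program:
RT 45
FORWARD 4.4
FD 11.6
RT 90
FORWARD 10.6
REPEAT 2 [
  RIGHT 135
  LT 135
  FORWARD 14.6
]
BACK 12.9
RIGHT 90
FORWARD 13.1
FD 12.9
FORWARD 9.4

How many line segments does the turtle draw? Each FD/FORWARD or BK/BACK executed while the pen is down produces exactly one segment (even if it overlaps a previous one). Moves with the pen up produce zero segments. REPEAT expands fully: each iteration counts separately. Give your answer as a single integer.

Executing turtle program step by step:
Start: pos=(0,0), heading=0, pen down
RT 45: heading 0 -> 315
FD 4.4: (0,0) -> (3.111,-3.111) [heading=315, draw]
FD 11.6: (3.111,-3.111) -> (11.314,-11.314) [heading=315, draw]
RT 90: heading 315 -> 225
FD 10.6: (11.314,-11.314) -> (3.818,-18.809) [heading=225, draw]
REPEAT 2 [
  -- iteration 1/2 --
  RT 135: heading 225 -> 90
  LT 135: heading 90 -> 225
  FD 14.6: (3.818,-18.809) -> (-6.505,-29.133) [heading=225, draw]
  -- iteration 2/2 --
  RT 135: heading 225 -> 90
  LT 135: heading 90 -> 225
  FD 14.6: (-6.505,-29.133) -> (-16.829,-39.457) [heading=225, draw]
]
BK 12.9: (-16.829,-39.457) -> (-7.707,-30.335) [heading=225, draw]
RT 90: heading 225 -> 135
FD 13.1: (-7.707,-30.335) -> (-16.971,-21.072) [heading=135, draw]
FD 12.9: (-16.971,-21.072) -> (-26.092,-11.95) [heading=135, draw]
FD 9.4: (-26.092,-11.95) -> (-32.739,-5.303) [heading=135, draw]
Final: pos=(-32.739,-5.303), heading=135, 9 segment(s) drawn
Segments drawn: 9

Answer: 9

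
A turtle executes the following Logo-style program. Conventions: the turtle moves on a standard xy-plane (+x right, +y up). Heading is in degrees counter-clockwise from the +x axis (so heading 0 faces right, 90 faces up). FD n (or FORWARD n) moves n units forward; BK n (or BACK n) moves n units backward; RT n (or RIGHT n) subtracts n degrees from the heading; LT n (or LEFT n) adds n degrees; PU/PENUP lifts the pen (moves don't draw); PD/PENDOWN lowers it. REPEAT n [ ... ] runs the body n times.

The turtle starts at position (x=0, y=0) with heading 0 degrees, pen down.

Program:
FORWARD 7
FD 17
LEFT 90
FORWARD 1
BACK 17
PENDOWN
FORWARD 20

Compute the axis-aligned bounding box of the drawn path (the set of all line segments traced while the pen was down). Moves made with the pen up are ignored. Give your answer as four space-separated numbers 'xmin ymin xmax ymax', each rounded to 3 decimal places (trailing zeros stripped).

Answer: 0 -16 24 4

Derivation:
Executing turtle program step by step:
Start: pos=(0,0), heading=0, pen down
FD 7: (0,0) -> (7,0) [heading=0, draw]
FD 17: (7,0) -> (24,0) [heading=0, draw]
LT 90: heading 0 -> 90
FD 1: (24,0) -> (24,1) [heading=90, draw]
BK 17: (24,1) -> (24,-16) [heading=90, draw]
PD: pen down
FD 20: (24,-16) -> (24,4) [heading=90, draw]
Final: pos=(24,4), heading=90, 5 segment(s) drawn

Segment endpoints: x in {0, 7, 24}, y in {-16, 0, 1, 4}
xmin=0, ymin=-16, xmax=24, ymax=4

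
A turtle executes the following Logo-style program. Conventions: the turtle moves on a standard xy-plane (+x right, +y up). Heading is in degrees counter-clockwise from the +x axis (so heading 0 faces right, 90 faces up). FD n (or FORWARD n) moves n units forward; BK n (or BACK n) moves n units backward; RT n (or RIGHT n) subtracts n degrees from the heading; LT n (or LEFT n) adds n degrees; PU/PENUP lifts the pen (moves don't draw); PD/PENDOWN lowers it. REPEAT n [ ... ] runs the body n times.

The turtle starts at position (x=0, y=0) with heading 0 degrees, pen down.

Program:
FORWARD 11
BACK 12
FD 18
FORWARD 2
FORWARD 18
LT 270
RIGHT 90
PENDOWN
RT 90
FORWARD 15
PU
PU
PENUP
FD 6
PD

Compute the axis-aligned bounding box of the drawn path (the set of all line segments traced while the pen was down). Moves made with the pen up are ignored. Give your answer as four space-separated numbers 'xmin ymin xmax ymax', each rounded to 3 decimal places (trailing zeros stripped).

Answer: -1 0 37 15

Derivation:
Executing turtle program step by step:
Start: pos=(0,0), heading=0, pen down
FD 11: (0,0) -> (11,0) [heading=0, draw]
BK 12: (11,0) -> (-1,0) [heading=0, draw]
FD 18: (-1,0) -> (17,0) [heading=0, draw]
FD 2: (17,0) -> (19,0) [heading=0, draw]
FD 18: (19,0) -> (37,0) [heading=0, draw]
LT 270: heading 0 -> 270
RT 90: heading 270 -> 180
PD: pen down
RT 90: heading 180 -> 90
FD 15: (37,0) -> (37,15) [heading=90, draw]
PU: pen up
PU: pen up
PU: pen up
FD 6: (37,15) -> (37,21) [heading=90, move]
PD: pen down
Final: pos=(37,21), heading=90, 6 segment(s) drawn

Segment endpoints: x in {-1, 0, 11, 17, 19, 37}, y in {0, 15}
xmin=-1, ymin=0, xmax=37, ymax=15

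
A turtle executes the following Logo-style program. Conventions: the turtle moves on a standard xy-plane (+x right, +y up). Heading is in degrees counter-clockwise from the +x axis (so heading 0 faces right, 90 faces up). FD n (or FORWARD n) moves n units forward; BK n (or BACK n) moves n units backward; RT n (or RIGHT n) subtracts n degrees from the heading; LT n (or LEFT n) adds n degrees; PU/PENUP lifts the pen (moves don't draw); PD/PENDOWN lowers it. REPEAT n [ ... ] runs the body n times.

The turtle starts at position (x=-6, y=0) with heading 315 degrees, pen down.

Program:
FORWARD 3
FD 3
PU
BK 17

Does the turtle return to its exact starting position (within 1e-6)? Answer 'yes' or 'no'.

Answer: no

Derivation:
Executing turtle program step by step:
Start: pos=(-6,0), heading=315, pen down
FD 3: (-6,0) -> (-3.879,-2.121) [heading=315, draw]
FD 3: (-3.879,-2.121) -> (-1.757,-4.243) [heading=315, draw]
PU: pen up
BK 17: (-1.757,-4.243) -> (-13.778,7.778) [heading=315, move]
Final: pos=(-13.778,7.778), heading=315, 2 segment(s) drawn

Start position: (-6, 0)
Final position: (-13.778, 7.778)
Distance = 11; >= 1e-6 -> NOT closed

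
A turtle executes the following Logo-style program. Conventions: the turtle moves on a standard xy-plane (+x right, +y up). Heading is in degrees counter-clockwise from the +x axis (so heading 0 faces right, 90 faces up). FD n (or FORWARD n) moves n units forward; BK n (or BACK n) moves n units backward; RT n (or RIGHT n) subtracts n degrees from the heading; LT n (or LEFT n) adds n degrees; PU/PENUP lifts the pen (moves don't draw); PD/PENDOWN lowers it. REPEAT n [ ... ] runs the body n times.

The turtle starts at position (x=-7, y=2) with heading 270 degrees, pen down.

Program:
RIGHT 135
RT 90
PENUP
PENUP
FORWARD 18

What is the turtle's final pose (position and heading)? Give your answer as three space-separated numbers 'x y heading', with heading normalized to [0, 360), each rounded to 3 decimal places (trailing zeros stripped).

Answer: 5.728 14.728 45

Derivation:
Executing turtle program step by step:
Start: pos=(-7,2), heading=270, pen down
RT 135: heading 270 -> 135
RT 90: heading 135 -> 45
PU: pen up
PU: pen up
FD 18: (-7,2) -> (5.728,14.728) [heading=45, move]
Final: pos=(5.728,14.728), heading=45, 0 segment(s) drawn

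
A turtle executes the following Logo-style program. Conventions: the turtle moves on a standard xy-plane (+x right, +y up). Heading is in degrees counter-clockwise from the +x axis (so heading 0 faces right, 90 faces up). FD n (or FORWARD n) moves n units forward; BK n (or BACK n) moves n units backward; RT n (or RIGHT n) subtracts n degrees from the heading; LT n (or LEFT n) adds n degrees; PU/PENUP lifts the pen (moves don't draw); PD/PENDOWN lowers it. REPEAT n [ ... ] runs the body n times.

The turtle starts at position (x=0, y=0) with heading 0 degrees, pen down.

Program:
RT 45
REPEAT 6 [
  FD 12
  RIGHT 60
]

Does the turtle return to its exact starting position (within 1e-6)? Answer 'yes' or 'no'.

Executing turtle program step by step:
Start: pos=(0,0), heading=0, pen down
RT 45: heading 0 -> 315
REPEAT 6 [
  -- iteration 1/6 --
  FD 12: (0,0) -> (8.485,-8.485) [heading=315, draw]
  RT 60: heading 315 -> 255
  -- iteration 2/6 --
  FD 12: (8.485,-8.485) -> (5.379,-20.076) [heading=255, draw]
  RT 60: heading 255 -> 195
  -- iteration 3/6 --
  FD 12: (5.379,-20.076) -> (-6.212,-23.182) [heading=195, draw]
  RT 60: heading 195 -> 135
  -- iteration 4/6 --
  FD 12: (-6.212,-23.182) -> (-14.697,-14.697) [heading=135, draw]
  RT 60: heading 135 -> 75
  -- iteration 5/6 --
  FD 12: (-14.697,-14.697) -> (-11.591,-3.106) [heading=75, draw]
  RT 60: heading 75 -> 15
  -- iteration 6/6 --
  FD 12: (-11.591,-3.106) -> (0,0) [heading=15, draw]
  RT 60: heading 15 -> 315
]
Final: pos=(0,0), heading=315, 6 segment(s) drawn

Start position: (0, 0)
Final position: (0, 0)
Distance = 0; < 1e-6 -> CLOSED

Answer: yes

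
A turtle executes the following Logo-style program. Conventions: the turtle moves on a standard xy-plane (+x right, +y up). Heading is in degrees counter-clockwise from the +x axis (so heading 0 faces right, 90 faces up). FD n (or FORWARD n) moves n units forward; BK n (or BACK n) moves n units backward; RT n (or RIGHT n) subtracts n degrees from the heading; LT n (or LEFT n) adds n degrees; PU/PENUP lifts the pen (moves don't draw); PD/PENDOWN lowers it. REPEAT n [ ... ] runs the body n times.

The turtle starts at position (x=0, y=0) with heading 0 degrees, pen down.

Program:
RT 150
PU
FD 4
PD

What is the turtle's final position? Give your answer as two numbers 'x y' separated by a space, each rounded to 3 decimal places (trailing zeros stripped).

Executing turtle program step by step:
Start: pos=(0,0), heading=0, pen down
RT 150: heading 0 -> 210
PU: pen up
FD 4: (0,0) -> (-3.464,-2) [heading=210, move]
PD: pen down
Final: pos=(-3.464,-2), heading=210, 0 segment(s) drawn

Answer: -3.464 -2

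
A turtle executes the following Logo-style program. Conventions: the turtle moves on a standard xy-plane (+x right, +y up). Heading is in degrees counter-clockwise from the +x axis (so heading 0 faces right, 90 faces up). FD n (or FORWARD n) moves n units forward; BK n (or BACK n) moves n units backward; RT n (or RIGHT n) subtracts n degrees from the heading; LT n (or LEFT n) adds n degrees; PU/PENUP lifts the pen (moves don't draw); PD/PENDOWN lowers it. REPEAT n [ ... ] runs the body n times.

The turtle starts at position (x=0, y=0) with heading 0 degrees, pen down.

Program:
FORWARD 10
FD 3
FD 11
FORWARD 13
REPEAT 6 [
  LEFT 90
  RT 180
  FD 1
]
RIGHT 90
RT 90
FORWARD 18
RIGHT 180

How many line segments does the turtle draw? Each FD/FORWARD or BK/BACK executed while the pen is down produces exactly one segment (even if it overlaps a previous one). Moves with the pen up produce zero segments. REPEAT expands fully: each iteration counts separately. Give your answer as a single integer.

Answer: 11

Derivation:
Executing turtle program step by step:
Start: pos=(0,0), heading=0, pen down
FD 10: (0,0) -> (10,0) [heading=0, draw]
FD 3: (10,0) -> (13,0) [heading=0, draw]
FD 11: (13,0) -> (24,0) [heading=0, draw]
FD 13: (24,0) -> (37,0) [heading=0, draw]
REPEAT 6 [
  -- iteration 1/6 --
  LT 90: heading 0 -> 90
  RT 180: heading 90 -> 270
  FD 1: (37,0) -> (37,-1) [heading=270, draw]
  -- iteration 2/6 --
  LT 90: heading 270 -> 0
  RT 180: heading 0 -> 180
  FD 1: (37,-1) -> (36,-1) [heading=180, draw]
  -- iteration 3/6 --
  LT 90: heading 180 -> 270
  RT 180: heading 270 -> 90
  FD 1: (36,-1) -> (36,0) [heading=90, draw]
  -- iteration 4/6 --
  LT 90: heading 90 -> 180
  RT 180: heading 180 -> 0
  FD 1: (36,0) -> (37,0) [heading=0, draw]
  -- iteration 5/6 --
  LT 90: heading 0 -> 90
  RT 180: heading 90 -> 270
  FD 1: (37,0) -> (37,-1) [heading=270, draw]
  -- iteration 6/6 --
  LT 90: heading 270 -> 0
  RT 180: heading 0 -> 180
  FD 1: (37,-1) -> (36,-1) [heading=180, draw]
]
RT 90: heading 180 -> 90
RT 90: heading 90 -> 0
FD 18: (36,-1) -> (54,-1) [heading=0, draw]
RT 180: heading 0 -> 180
Final: pos=(54,-1), heading=180, 11 segment(s) drawn
Segments drawn: 11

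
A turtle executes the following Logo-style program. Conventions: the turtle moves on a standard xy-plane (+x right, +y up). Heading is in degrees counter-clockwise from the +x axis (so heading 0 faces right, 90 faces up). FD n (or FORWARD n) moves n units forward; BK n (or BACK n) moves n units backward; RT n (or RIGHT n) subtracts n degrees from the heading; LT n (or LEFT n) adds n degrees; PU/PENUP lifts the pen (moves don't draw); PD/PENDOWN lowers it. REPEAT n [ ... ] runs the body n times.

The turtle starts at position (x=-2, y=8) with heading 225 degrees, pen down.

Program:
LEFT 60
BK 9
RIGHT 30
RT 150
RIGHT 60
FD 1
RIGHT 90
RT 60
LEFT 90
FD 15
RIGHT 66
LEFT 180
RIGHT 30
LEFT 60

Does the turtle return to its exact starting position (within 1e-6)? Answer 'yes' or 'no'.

Executing turtle program step by step:
Start: pos=(-2,8), heading=225, pen down
LT 60: heading 225 -> 285
BK 9: (-2,8) -> (-4.329,16.693) [heading=285, draw]
RT 30: heading 285 -> 255
RT 150: heading 255 -> 105
RT 60: heading 105 -> 45
FD 1: (-4.329,16.693) -> (-3.622,17.4) [heading=45, draw]
RT 90: heading 45 -> 315
RT 60: heading 315 -> 255
LT 90: heading 255 -> 345
FD 15: (-3.622,17.4) -> (10.867,13.518) [heading=345, draw]
RT 66: heading 345 -> 279
LT 180: heading 279 -> 99
RT 30: heading 99 -> 69
LT 60: heading 69 -> 129
Final: pos=(10.867,13.518), heading=129, 3 segment(s) drawn

Start position: (-2, 8)
Final position: (10.867, 13.518)
Distance = 14; >= 1e-6 -> NOT closed

Answer: no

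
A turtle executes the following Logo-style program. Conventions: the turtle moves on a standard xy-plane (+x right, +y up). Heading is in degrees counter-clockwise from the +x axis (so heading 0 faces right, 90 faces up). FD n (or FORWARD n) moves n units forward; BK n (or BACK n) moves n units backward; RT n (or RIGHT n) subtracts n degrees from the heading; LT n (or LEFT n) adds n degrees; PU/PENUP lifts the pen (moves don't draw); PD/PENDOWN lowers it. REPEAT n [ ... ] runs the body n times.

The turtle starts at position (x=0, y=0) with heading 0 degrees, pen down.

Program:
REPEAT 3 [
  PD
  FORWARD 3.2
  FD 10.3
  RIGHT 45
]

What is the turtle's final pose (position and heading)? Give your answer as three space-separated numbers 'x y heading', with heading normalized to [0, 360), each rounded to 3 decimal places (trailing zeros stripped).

Answer: 23.046 -23.046 225

Derivation:
Executing turtle program step by step:
Start: pos=(0,0), heading=0, pen down
REPEAT 3 [
  -- iteration 1/3 --
  PD: pen down
  FD 3.2: (0,0) -> (3.2,0) [heading=0, draw]
  FD 10.3: (3.2,0) -> (13.5,0) [heading=0, draw]
  RT 45: heading 0 -> 315
  -- iteration 2/3 --
  PD: pen down
  FD 3.2: (13.5,0) -> (15.763,-2.263) [heading=315, draw]
  FD 10.3: (15.763,-2.263) -> (23.046,-9.546) [heading=315, draw]
  RT 45: heading 315 -> 270
  -- iteration 3/3 --
  PD: pen down
  FD 3.2: (23.046,-9.546) -> (23.046,-12.746) [heading=270, draw]
  FD 10.3: (23.046,-12.746) -> (23.046,-23.046) [heading=270, draw]
  RT 45: heading 270 -> 225
]
Final: pos=(23.046,-23.046), heading=225, 6 segment(s) drawn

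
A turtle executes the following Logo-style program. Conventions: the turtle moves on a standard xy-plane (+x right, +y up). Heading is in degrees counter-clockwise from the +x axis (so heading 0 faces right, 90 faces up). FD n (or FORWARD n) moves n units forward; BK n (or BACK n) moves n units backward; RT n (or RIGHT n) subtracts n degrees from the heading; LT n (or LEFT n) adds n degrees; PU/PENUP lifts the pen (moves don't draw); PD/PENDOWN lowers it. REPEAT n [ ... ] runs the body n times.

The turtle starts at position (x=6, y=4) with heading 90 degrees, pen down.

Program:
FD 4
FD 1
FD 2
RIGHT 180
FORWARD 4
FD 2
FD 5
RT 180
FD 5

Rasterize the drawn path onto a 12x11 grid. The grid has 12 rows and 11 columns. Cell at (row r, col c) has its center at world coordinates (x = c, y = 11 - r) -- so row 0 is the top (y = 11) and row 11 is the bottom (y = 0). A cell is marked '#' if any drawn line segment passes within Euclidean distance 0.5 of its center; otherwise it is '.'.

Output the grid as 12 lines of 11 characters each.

Answer: ......#....
......#....
......#....
......#....
......#....
......#....
......#....
......#....
......#....
......#....
......#....
......#....

Derivation:
Segment 0: (6,4) -> (6,8)
Segment 1: (6,8) -> (6,9)
Segment 2: (6,9) -> (6,11)
Segment 3: (6,11) -> (6,7)
Segment 4: (6,7) -> (6,5)
Segment 5: (6,5) -> (6,0)
Segment 6: (6,0) -> (6,5)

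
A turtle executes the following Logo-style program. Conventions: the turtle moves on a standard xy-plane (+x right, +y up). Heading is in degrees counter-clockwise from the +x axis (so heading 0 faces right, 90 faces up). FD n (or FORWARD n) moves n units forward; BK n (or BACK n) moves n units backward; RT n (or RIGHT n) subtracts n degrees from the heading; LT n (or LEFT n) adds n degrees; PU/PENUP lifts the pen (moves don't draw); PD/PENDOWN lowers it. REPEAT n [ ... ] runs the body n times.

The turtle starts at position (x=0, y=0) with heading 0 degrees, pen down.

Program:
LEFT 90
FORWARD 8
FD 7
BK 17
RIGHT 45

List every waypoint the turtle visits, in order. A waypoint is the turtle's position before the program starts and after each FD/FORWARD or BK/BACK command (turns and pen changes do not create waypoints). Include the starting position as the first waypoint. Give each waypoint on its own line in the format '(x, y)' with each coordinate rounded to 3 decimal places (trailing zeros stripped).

Answer: (0, 0)
(0, 8)
(0, 15)
(0, -2)

Derivation:
Executing turtle program step by step:
Start: pos=(0,0), heading=0, pen down
LT 90: heading 0 -> 90
FD 8: (0,0) -> (0,8) [heading=90, draw]
FD 7: (0,8) -> (0,15) [heading=90, draw]
BK 17: (0,15) -> (0,-2) [heading=90, draw]
RT 45: heading 90 -> 45
Final: pos=(0,-2), heading=45, 3 segment(s) drawn
Waypoints (4 total):
(0, 0)
(0, 8)
(0, 15)
(0, -2)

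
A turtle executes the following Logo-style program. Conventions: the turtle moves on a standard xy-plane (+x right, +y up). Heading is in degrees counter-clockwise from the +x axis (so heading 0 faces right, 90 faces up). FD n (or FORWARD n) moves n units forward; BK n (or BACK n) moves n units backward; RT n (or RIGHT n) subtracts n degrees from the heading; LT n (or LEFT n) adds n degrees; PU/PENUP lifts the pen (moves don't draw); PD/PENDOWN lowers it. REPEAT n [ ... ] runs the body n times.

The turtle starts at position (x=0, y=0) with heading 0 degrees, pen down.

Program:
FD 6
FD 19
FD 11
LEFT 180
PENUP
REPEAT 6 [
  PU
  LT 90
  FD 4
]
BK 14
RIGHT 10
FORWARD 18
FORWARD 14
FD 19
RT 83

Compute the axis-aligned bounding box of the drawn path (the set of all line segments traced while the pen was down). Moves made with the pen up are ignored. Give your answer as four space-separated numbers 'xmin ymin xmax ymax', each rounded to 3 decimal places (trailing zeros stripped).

Answer: 0 0 36 0

Derivation:
Executing turtle program step by step:
Start: pos=(0,0), heading=0, pen down
FD 6: (0,0) -> (6,0) [heading=0, draw]
FD 19: (6,0) -> (25,0) [heading=0, draw]
FD 11: (25,0) -> (36,0) [heading=0, draw]
LT 180: heading 0 -> 180
PU: pen up
REPEAT 6 [
  -- iteration 1/6 --
  PU: pen up
  LT 90: heading 180 -> 270
  FD 4: (36,0) -> (36,-4) [heading=270, move]
  -- iteration 2/6 --
  PU: pen up
  LT 90: heading 270 -> 0
  FD 4: (36,-4) -> (40,-4) [heading=0, move]
  -- iteration 3/6 --
  PU: pen up
  LT 90: heading 0 -> 90
  FD 4: (40,-4) -> (40,0) [heading=90, move]
  -- iteration 4/6 --
  PU: pen up
  LT 90: heading 90 -> 180
  FD 4: (40,0) -> (36,0) [heading=180, move]
  -- iteration 5/6 --
  PU: pen up
  LT 90: heading 180 -> 270
  FD 4: (36,0) -> (36,-4) [heading=270, move]
  -- iteration 6/6 --
  PU: pen up
  LT 90: heading 270 -> 0
  FD 4: (36,-4) -> (40,-4) [heading=0, move]
]
BK 14: (40,-4) -> (26,-4) [heading=0, move]
RT 10: heading 0 -> 350
FD 18: (26,-4) -> (43.727,-7.126) [heading=350, move]
FD 14: (43.727,-7.126) -> (57.514,-9.557) [heading=350, move]
FD 19: (57.514,-9.557) -> (76.225,-12.856) [heading=350, move]
RT 83: heading 350 -> 267
Final: pos=(76.225,-12.856), heading=267, 3 segment(s) drawn

Segment endpoints: x in {0, 6, 25, 36}, y in {0}
xmin=0, ymin=0, xmax=36, ymax=0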